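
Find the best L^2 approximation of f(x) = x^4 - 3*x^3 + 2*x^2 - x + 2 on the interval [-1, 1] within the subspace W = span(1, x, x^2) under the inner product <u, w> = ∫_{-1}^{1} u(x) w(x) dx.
g(x) = 20*x^2/7 - 14*x/5 + 67/35

The best approximation g ∈ W is the orthogonal projection of f onto W. Writing g = a_0 + a_1 x + a_2 x^2, the coefficients solve the normal equations G · a = b where
  G_{ij} = <φ_i, φ_j> and b_i = <f, φ_i>, with φ_0 = 1, φ_1 = x, φ_2 = x^2.
G =
  [2, 0, 2/3]
  [0, 2/3, 0]
  [2/3, 0, 2/5],
b = (86/15, -28/15, 254/105).
Solving gives a_0 = 67/35, a_1 = -14/5, a_2 = 20/7, so
  g(x) = 20*x^2/7 - 14*x/5 + 67/35.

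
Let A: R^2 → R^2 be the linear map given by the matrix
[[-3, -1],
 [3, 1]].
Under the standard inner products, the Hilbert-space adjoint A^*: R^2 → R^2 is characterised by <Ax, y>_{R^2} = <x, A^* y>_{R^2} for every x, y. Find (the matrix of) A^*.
A^* = A^T =
[[-3, 3],
 [-1, 1]]

For real matrices with standard dot products, the defining identity <Ax, y> = <x, A^* y> gives (Ax)^T y = x^T (A^*) y, i.e. x^T A^T y = x^T (A^*) y. Since this holds for all x, y, we must have A^* = A^T. Therefore
A^* =
[[-3, 3],
 [-1, 1]].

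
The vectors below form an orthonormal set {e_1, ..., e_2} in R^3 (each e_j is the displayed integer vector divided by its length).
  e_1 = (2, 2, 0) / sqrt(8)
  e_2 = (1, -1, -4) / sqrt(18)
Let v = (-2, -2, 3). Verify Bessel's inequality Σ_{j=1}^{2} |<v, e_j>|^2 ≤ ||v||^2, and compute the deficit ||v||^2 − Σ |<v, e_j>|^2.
Σ |<v, e_j>|^2 = 16; ||v||^2 = 17; deficit = 1

Write each e_j = u_j / sqrt(<u_j, u_j>) where u_j is the displayed integer vector. Then <v, e_j> = <v, u_j> / sqrt(<u_j, u_j>), so |<v, e_j>|^2 = <v, u_j>^2 / <u_j, u_j>.
Coefficients: <v, e_1> = -8/sqrt(8), <v, e_2> = -12/sqrt(18).
Square and sum: Σ |<v, e_j>|^2 = 16.
Compute ||v||^2 = v·v = 17.
Deficit = 17 − 16 = 1 ≥ 0, confirming Bessel's inequality. (The deficit equals ||v − Σ <v,e_j> e_j||^2, the squared distance from v to span{e_j}.)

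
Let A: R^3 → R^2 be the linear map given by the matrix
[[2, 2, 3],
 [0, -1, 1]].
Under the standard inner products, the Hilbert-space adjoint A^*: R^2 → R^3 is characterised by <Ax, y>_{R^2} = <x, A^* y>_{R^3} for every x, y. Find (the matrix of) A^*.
A^* = A^T =
[[2, 0],
 [2, -1],
 [3, 1]]

For real matrices with standard dot products, the defining identity <Ax, y> = <x, A^* y> gives (Ax)^T y = x^T (A^*) y, i.e. x^T A^T y = x^T (A^*) y. Since this holds for all x, y, we must have A^* = A^T. Therefore
A^* =
[[2, 0],
 [2, -1],
 [3, 1]].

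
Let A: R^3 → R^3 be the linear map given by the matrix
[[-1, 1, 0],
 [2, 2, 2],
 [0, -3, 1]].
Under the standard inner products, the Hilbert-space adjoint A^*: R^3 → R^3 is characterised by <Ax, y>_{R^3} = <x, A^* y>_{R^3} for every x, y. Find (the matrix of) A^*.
A^* = A^T =
[[-1, 2, 0],
 [1, 2, -3],
 [0, 2, 1]]

For real matrices with standard dot products, the defining identity <Ax, y> = <x, A^* y> gives (Ax)^T y = x^T (A^*) y, i.e. x^T A^T y = x^T (A^*) y. Since this holds for all x, y, we must have A^* = A^T. Therefore
A^* =
[[-1, 2, 0],
 [1, 2, -3],
 [0, 2, 1]].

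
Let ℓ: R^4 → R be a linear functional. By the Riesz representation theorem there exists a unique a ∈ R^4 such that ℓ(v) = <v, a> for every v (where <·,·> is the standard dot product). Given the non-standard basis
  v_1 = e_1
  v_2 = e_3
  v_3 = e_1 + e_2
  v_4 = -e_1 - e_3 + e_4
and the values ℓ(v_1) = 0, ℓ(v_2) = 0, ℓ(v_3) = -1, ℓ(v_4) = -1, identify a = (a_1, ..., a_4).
a = (0, -1, 0, -1)

Write a = (a_1, ..., a_4) in the standard basis. For each basis vector v_i, ℓ(v_i) = <v_i, a> is a linear equation in the a_j's. Collect the n equations into a matrix system V a = ℓ, where row i of V is v_i (expressed in the standard basis). Since V is invertible (lower-triangular with 1s on the diagonal, up to permutation), solve by back-substitution:
  V =
[[1, 0, 0, 0],
 [0, 0, 1, 0],
 [1, 1, 0, 0],
 [-1, 0, -1, 1]]
  V a = (0, 0, -1, -1)
Solving gives a = (0, -1, 0, -1).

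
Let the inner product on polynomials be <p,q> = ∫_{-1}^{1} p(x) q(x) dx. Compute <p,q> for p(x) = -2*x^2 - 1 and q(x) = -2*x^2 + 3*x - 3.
<p,q> = 194/15

Expand the product: p(x)·q(x) = 4*x^4 - 6*x^3 + 8*x^2 - 3*x + 3.
∫_{-1}^{1} of each monomial x^k gives [2/(k+1) if k even, 0 if k odd]. Integrating term-by-term (or equivalently evaluating the antiderivative F(x) = 4*x^5/5 - 3*x^4/2 + 8*x^3/3 - 3*x^2/2 + 3*x at the endpoints):
  F(1) − F(−1) = 52/15 − (-142/15) = 194/15.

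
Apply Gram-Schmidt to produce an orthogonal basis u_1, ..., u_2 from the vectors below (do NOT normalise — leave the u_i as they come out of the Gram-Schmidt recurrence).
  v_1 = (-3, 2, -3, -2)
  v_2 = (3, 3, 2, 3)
Orthogonal basis:
  u_1 = (-3, 2, -3, -2)
  u_2 = (33/26, 54/13, 7/26, 24/13)

Apply the Gram-Schmidt recurrence
  u_1 = v_1
  u_i = v_i − Σ_{j<i} ((v_i · u_j) / (u_j · u_j)) · u_j.

Step by step this gives:
  u_1 = (-3, 2, -3, -2)
  u_2 = (33/26, 54/13, 7/26, 24/13)

Orthogonality check:
  u_2 · u_1 = 0 (should be 0)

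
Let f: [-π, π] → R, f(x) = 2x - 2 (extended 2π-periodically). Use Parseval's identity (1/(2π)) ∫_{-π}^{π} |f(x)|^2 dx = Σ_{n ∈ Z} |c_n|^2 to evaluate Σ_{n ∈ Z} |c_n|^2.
Σ |c_n|^2 = 4π^2/3 + 4

Expand and integrate term by term over [-π, π]:
  ∫ (2x)^2 dx = 4·(2π^3/3); ∫ 2·2·(-2)·x dx = 0 (odd integrand); ∫ (-2)^2 dx = 4·2π.
So (1/(2π)) ∫_{-π}^{π} (2x - 2)^2 dx = 4π^2/3 + 4 = 4π^2/3 + 4.
Parseval ⇒ Σ |c_n|^2 = 4π^2/3 + 4.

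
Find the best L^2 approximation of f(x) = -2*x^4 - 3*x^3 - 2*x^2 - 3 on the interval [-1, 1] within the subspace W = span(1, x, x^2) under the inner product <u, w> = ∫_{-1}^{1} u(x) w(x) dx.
g(x) = -26*x^2/7 - 9*x/5 - 99/35

The best approximation g ∈ W is the orthogonal projection of f onto W. Writing g = a_0 + a_1 x + a_2 x^2, the coefficients solve the normal equations G · a = b where
  G_{ij} = <φ_i, φ_j> and b_i = <f, φ_i>, with φ_0 = 1, φ_1 = x, φ_2 = x^2.
G =
  [2, 0, 2/3]
  [0, 2/3, 0]
  [2/3, 0, 2/5],
b = (-122/15, -6/5, -118/35).
Solving gives a_0 = -99/35, a_1 = -9/5, a_2 = -26/7, so
  g(x) = -26*x^2/7 - 9*x/5 - 99/35.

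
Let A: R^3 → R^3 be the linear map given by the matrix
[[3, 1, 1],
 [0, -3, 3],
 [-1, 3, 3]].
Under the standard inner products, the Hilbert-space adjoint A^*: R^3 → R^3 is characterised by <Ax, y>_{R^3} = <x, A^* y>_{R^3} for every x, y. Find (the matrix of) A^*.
A^* = A^T =
[[3, 0, -1],
 [1, -3, 3],
 [1, 3, 3]]

For real matrices with standard dot products, the defining identity <Ax, y> = <x, A^* y> gives (Ax)^T y = x^T (A^*) y, i.e. x^T A^T y = x^T (A^*) y. Since this holds for all x, y, we must have A^* = A^T. Therefore
A^* =
[[3, 0, -1],
 [1, -3, 3],
 [1, 3, 3]].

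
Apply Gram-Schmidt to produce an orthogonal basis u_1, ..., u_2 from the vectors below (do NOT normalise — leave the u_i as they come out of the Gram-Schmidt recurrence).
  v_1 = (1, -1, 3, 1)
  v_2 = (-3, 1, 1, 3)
Orthogonal basis:
  u_1 = (1, -1, 3, 1)
  u_2 = (-19/6, 7/6, 1/2, 17/6)

Apply the Gram-Schmidt recurrence
  u_1 = v_1
  u_i = v_i − Σ_{j<i} ((v_i · u_j) / (u_j · u_j)) · u_j.

Step by step this gives:
  u_1 = (1, -1, 3, 1)
  u_2 = (-19/6, 7/6, 1/2, 17/6)

Orthogonality check:
  u_2 · u_1 = 0 (should be 0)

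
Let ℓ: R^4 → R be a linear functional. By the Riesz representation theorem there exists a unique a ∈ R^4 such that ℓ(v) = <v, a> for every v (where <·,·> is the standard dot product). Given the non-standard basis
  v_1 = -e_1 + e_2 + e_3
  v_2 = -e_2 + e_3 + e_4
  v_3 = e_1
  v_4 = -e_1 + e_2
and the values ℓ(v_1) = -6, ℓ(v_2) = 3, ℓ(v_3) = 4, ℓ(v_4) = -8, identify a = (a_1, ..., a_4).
a = (4, -4, 2, -3)

Write a = (a_1, ..., a_4) in the standard basis. For each basis vector v_i, ℓ(v_i) = <v_i, a> is a linear equation in the a_j's. Collect the n equations into a matrix system V a = ℓ, where row i of V is v_i (expressed in the standard basis). Since V is invertible (lower-triangular with 1s on the diagonal, up to permutation), solve by back-substitution:
  V =
[[-1, 1, 1, 0],
 [0, -1, 1, 1],
 [1, 0, 0, 0],
 [-1, 1, 0, 0]]
  V a = (-6, 3, 4, -8)
Solving gives a = (4, -4, 2, -3).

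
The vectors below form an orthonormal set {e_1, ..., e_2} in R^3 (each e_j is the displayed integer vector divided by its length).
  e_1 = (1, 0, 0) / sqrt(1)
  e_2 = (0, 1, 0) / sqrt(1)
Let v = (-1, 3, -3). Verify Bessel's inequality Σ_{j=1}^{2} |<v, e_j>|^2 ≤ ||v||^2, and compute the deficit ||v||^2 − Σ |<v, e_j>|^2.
Σ |<v, e_j>|^2 = 10; ||v||^2 = 19; deficit = 9

Write each e_j = u_j / sqrt(<u_j, u_j>) where u_j is the displayed integer vector. Then <v, e_j> = <v, u_j> / sqrt(<u_j, u_j>), so |<v, e_j>|^2 = <v, u_j>^2 / <u_j, u_j>.
Coefficients: <v, e_1> = -1/sqrt(1), <v, e_2> = 3/sqrt(1).
Square and sum: Σ |<v, e_j>|^2 = 10.
Compute ||v||^2 = v·v = 19.
Deficit = 19 − 10 = 9 ≥ 0, confirming Bessel's inequality. (The deficit equals ||v − Σ <v,e_j> e_j||^2, the squared distance from v to span{e_j}.)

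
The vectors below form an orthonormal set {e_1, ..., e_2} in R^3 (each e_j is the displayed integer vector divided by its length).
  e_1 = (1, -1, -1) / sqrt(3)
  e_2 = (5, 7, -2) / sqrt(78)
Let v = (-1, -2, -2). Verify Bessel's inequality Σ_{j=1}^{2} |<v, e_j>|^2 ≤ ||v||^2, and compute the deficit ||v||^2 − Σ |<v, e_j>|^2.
Σ |<v, e_j>|^2 = 153/26; ||v||^2 = 9; deficit = 81/26

Write each e_j = u_j / sqrt(<u_j, u_j>) where u_j is the displayed integer vector. Then <v, e_j> = <v, u_j> / sqrt(<u_j, u_j>), so |<v, e_j>|^2 = <v, u_j>^2 / <u_j, u_j>.
Coefficients: <v, e_1> = 3/sqrt(3), <v, e_2> = -15/sqrt(78).
Square and sum: Σ |<v, e_j>|^2 = 153/26.
Compute ||v||^2 = v·v = 9.
Deficit = 9 − 153/26 = 81/26 ≥ 0, confirming Bessel's inequality. (The deficit equals ||v − Σ <v,e_j> e_j||^2, the squared distance from v to span{e_j}.)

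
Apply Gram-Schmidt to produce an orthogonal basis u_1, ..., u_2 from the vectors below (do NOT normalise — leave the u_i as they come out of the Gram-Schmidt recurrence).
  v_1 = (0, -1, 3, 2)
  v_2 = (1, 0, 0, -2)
Orthogonal basis:
  u_1 = (0, -1, 3, 2)
  u_2 = (1, -2/7, 6/7, -10/7)

Apply the Gram-Schmidt recurrence
  u_1 = v_1
  u_i = v_i − Σ_{j<i} ((v_i · u_j) / (u_j · u_j)) · u_j.

Step by step this gives:
  u_1 = (0, -1, 3, 2)
  u_2 = (1, -2/7, 6/7, -10/7)

Orthogonality check:
  u_2 · u_1 = 0 (should be 0)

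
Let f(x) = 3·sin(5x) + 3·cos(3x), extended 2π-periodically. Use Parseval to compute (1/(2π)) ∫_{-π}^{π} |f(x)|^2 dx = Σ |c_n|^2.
Σ |c_n|^2 = 9

Expand |f|^2 and use orthogonality of {sin(nx), cos(mx)} on [-π, π]:
  ∫_{-π}^{π} sin(nx)^2 dx = π, ∫ cos(mx)^2 dx = π, and cross terms integrate to 0.
So ∫_{-π}^{π} f(x)^2 dx = 3^2 · π + 3^2 · π = (9 + 9)π.
Divide by 2π: (9 + 9)/2 = 9.
By Parseval, this equals Σ |c_n|^2.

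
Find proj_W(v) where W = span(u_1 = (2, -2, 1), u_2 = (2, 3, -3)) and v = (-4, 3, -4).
proj_W(v) = (-608/173, 743/173, -412/173)

Set up U = [u_1 | ... | u_2] ∈ R^(3×2). The projector onto W = col(U) is P = U (U^T U)^(-1) U^T.
Compute U^T U =
  [9, -5]
  [-5, 22],
and U^T v = (-18, 13).
Solve U^T U · c = U^T v for the coefficients: c = (-331/173, 27/173). The projection is proj_W(v) = U c.
Check: (v - proj_W(v)) · u_1 = 0  (should be 0).
Check: (v - proj_W(v)) · u_2 = 0  (should be 0).
Result: proj_W(v) = (-608/173, 743/173, -412/173).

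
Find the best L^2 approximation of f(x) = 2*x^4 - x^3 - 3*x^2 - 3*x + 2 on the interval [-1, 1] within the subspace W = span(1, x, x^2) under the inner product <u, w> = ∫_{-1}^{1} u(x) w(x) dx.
g(x) = -9*x^2/7 - 18*x/5 + 64/35

The best approximation g ∈ W is the orthogonal projection of f onto W. Writing g = a_0 + a_1 x + a_2 x^2, the coefficients solve the normal equations G · a = b where
  G_{ij} = <φ_i, φ_j> and b_i = <f, φ_i>, with φ_0 = 1, φ_1 = x, φ_2 = x^2.
G =
  [2, 0, 2/3]
  [0, 2/3, 0]
  [2/3, 0, 2/5],
b = (14/5, -12/5, 74/105).
Solving gives a_0 = 64/35, a_1 = -18/5, a_2 = -9/7, so
  g(x) = -9*x^2/7 - 18*x/5 + 64/35.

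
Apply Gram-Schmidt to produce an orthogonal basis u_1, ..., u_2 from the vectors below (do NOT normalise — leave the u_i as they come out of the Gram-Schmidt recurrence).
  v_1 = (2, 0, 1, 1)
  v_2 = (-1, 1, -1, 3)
Orthogonal basis:
  u_1 = (2, 0, 1, 1)
  u_2 = (-1, 1, -1, 3)

Apply the Gram-Schmidt recurrence
  u_1 = v_1
  u_i = v_i − Σ_{j<i} ((v_i · u_j) / (u_j · u_j)) · u_j.

Step by step this gives:
  u_1 = (2, 0, 1, 1)
  u_2 = (-1, 1, -1, 3)

Orthogonality check:
  u_2 · u_1 = 0 (should be 0)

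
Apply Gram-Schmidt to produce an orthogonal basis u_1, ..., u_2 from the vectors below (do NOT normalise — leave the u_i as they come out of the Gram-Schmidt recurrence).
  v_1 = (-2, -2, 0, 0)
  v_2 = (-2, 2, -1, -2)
Orthogonal basis:
  u_1 = (-2, -2, 0, 0)
  u_2 = (-2, 2, -1, -2)

Apply the Gram-Schmidt recurrence
  u_1 = v_1
  u_i = v_i − Σ_{j<i} ((v_i · u_j) / (u_j · u_j)) · u_j.

Step by step this gives:
  u_1 = (-2, -2, 0, 0)
  u_2 = (-2, 2, -1, -2)

Orthogonality check:
  u_2 · u_1 = 0 (should be 0)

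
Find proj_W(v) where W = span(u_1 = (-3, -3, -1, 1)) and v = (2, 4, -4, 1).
proj_W(v) = (39/20, 39/20, 13/20, -13/20)

Set up U = [u_1 | ... | u_1] ∈ R^(4×1). The projector onto W = col(U) is P = U (U^T U)^(-1) U^T.
Compute U^T U =
  [20],
and U^T v = (-13).
Solve U^T U · c = U^T v for the coefficients: c = (-13/20). The projection is proj_W(v) = U c.
Check: (v - proj_W(v)) · u_1 = 0  (should be 0).
Result: proj_W(v) = (39/20, 39/20, 13/20, -13/20).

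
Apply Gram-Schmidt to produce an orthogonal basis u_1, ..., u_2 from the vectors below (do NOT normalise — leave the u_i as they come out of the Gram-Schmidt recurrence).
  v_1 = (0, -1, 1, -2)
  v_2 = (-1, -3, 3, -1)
Orthogonal basis:
  u_1 = (0, -1, 1, -2)
  u_2 = (-1, -5/3, 5/3, 5/3)

Apply the Gram-Schmidt recurrence
  u_1 = v_1
  u_i = v_i − Σ_{j<i} ((v_i · u_j) / (u_j · u_j)) · u_j.

Step by step this gives:
  u_1 = (0, -1, 1, -2)
  u_2 = (-1, -5/3, 5/3, 5/3)

Orthogonality check:
  u_2 · u_1 = 0 (should be 0)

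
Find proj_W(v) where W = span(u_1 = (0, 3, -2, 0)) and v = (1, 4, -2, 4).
proj_W(v) = (0, 48/13, -32/13, 0)

Set up U = [u_1 | ... | u_1] ∈ R^(4×1). The projector onto W = col(U) is P = U (U^T U)^(-1) U^T.
Compute U^T U =
  [13],
and U^T v = (16).
Solve U^T U · c = U^T v for the coefficients: c = (16/13). The projection is proj_W(v) = U c.
Check: (v - proj_W(v)) · u_1 = 0  (should be 0).
Result: proj_W(v) = (0, 48/13, -32/13, 0).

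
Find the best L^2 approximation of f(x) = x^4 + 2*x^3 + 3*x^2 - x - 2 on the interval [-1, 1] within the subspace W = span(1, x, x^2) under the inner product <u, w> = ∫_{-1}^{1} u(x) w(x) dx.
g(x) = 27*x^2/7 + x/5 - 73/35

The best approximation g ∈ W is the orthogonal projection of f onto W. Writing g = a_0 + a_1 x + a_2 x^2, the coefficients solve the normal equations G · a = b where
  G_{ij} = <φ_i, φ_j> and b_i = <f, φ_i>, with φ_0 = 1, φ_1 = x, φ_2 = x^2.
G =
  [2, 0, 2/3]
  [0, 2/3, 0]
  [2/3, 0, 2/5],
b = (-8/5, 2/15, 16/105).
Solving gives a_0 = -73/35, a_1 = 1/5, a_2 = 27/7, so
  g(x) = 27*x^2/7 + x/5 - 73/35.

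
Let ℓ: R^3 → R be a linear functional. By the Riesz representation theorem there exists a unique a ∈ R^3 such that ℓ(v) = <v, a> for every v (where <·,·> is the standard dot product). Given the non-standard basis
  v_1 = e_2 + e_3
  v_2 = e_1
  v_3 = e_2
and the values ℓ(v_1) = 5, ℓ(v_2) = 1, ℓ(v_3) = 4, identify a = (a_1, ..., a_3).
a = (1, 4, 1)

Write a = (a_1, ..., a_3) in the standard basis. For each basis vector v_i, ℓ(v_i) = <v_i, a> is a linear equation in the a_j's. Collect the n equations into a matrix system V a = ℓ, where row i of V is v_i (expressed in the standard basis). Since V is invertible (lower-triangular with 1s on the diagonal, up to permutation), solve by back-substitution:
  V =
[[0, 1, 1],
 [1, 0, 0],
 [0, 1, 0]]
  V a = (5, 1, 4)
Solving gives a = (1, 4, 1).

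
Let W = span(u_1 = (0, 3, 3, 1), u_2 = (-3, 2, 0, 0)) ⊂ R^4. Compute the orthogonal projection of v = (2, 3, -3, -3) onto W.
proj_W(v) = (-54/211, -81/211, -117/211, -39/211)

Set up U = [u_1 | ... | u_2] ∈ R^(4×2). The projector onto W = col(U) is P = U (U^T U)^(-1) U^T.
Compute U^T U =
  [19, 6]
  [6, 13],
and U^T v = (-3, 0).
Solve U^T U · c = U^T v for the coefficients: c = (-39/211, 18/211). The projection is proj_W(v) = U c.
Check: (v - proj_W(v)) · u_1 = 0  (should be 0).
Check: (v - proj_W(v)) · u_2 = 0  (should be 0).
Result: proj_W(v) = (-54/211, -81/211, -117/211, -39/211).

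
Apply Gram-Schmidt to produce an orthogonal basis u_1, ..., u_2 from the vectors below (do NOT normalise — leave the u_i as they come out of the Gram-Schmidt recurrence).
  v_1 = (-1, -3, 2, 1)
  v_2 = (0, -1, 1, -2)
Orthogonal basis:
  u_1 = (-1, -3, 2, 1)
  u_2 = (1/5, -2/5, 3/5, -11/5)

Apply the Gram-Schmidt recurrence
  u_1 = v_1
  u_i = v_i − Σ_{j<i} ((v_i · u_j) / (u_j · u_j)) · u_j.

Step by step this gives:
  u_1 = (-1, -3, 2, 1)
  u_2 = (1/5, -2/5, 3/5, -11/5)

Orthogonality check:
  u_2 · u_1 = 0 (should be 0)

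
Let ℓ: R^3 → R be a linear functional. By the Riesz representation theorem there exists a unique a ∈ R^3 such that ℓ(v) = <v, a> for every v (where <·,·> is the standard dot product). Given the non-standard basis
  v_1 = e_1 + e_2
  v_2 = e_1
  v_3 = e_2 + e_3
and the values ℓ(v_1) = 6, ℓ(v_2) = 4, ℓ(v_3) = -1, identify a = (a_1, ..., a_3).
a = (4, 2, -3)

Write a = (a_1, ..., a_3) in the standard basis. For each basis vector v_i, ℓ(v_i) = <v_i, a> is a linear equation in the a_j's. Collect the n equations into a matrix system V a = ℓ, where row i of V is v_i (expressed in the standard basis). Since V is invertible (lower-triangular with 1s on the diagonal, up to permutation), solve by back-substitution:
  V =
[[1, 1, 0],
 [1, 0, 0],
 [0, 1, 1]]
  V a = (6, 4, -1)
Solving gives a = (4, 2, -3).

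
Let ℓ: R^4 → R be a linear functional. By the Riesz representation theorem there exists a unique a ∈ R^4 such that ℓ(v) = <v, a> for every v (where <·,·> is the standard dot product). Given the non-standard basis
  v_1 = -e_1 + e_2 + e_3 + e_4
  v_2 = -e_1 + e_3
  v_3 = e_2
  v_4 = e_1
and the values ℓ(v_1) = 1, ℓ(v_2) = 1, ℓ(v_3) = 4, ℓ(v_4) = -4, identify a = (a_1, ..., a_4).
a = (-4, 4, -3, -4)

Write a = (a_1, ..., a_4) in the standard basis. For each basis vector v_i, ℓ(v_i) = <v_i, a> is a linear equation in the a_j's. Collect the n equations into a matrix system V a = ℓ, where row i of V is v_i (expressed in the standard basis). Since V is invertible (lower-triangular with 1s on the diagonal, up to permutation), solve by back-substitution:
  V =
[[-1, 1, 1, 1],
 [-1, 0, 1, 0],
 [0, 1, 0, 0],
 [1, 0, 0, 0]]
  V a = (1, 1, 4, -4)
Solving gives a = (-4, 4, -3, -4).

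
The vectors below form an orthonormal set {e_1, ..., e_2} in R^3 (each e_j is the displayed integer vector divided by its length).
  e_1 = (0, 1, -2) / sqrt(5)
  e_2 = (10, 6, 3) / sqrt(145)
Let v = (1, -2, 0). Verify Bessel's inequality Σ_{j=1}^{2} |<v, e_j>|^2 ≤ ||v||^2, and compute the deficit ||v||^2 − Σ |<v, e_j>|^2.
Σ |<v, e_j>|^2 = 24/29; ||v||^2 = 5; deficit = 121/29

Write each e_j = u_j / sqrt(<u_j, u_j>) where u_j is the displayed integer vector. Then <v, e_j> = <v, u_j> / sqrt(<u_j, u_j>), so |<v, e_j>|^2 = <v, u_j>^2 / <u_j, u_j>.
Coefficients: <v, e_1> = -2/sqrt(5), <v, e_2> = -2/sqrt(145).
Square and sum: Σ |<v, e_j>|^2 = 24/29.
Compute ||v||^2 = v·v = 5.
Deficit = 5 − 24/29 = 121/29 ≥ 0, confirming Bessel's inequality. (The deficit equals ||v − Σ <v,e_j> e_j||^2, the squared distance from v to span{e_j}.)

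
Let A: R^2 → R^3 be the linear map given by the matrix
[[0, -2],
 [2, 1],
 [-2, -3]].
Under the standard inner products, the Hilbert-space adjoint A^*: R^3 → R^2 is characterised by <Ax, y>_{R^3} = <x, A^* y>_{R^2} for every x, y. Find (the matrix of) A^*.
A^* = A^T =
[[0, 2, -2],
 [-2, 1, -3]]

For real matrices with standard dot products, the defining identity <Ax, y> = <x, A^* y> gives (Ax)^T y = x^T (A^*) y, i.e. x^T A^T y = x^T (A^*) y. Since this holds for all x, y, we must have A^* = A^T. Therefore
A^* =
[[0, 2, -2],
 [-2, 1, -3]].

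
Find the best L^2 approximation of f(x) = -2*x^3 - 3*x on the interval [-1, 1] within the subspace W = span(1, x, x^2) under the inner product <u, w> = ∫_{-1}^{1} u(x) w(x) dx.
g(x) = -21*x/5

The best approximation g ∈ W is the orthogonal projection of f onto W. Writing g = a_0 + a_1 x + a_2 x^2, the coefficients solve the normal equations G · a = b where
  G_{ij} = <φ_i, φ_j> and b_i = <f, φ_i>, with φ_0 = 1, φ_1 = x, φ_2 = x^2.
G =
  [2, 0, 2/3]
  [0, 2/3, 0]
  [2/3, 0, 2/5],
b = (0, -14/5, 0).
Solving gives a_0 = 0, a_1 = -21/5, a_2 = 0, so
  g(x) = -21*x/5.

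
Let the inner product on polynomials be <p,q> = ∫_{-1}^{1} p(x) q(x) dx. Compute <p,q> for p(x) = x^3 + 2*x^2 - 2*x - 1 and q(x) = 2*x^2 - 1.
<p,q> = 14/15

Expand the product: p(x)·q(x) = 2*x^5 + 4*x^4 - 5*x^3 - 4*x^2 + 2*x + 1.
∫_{-1}^{1} of each monomial x^k gives [2/(k+1) if k even, 0 if k odd]. Integrating term-by-term (or equivalently evaluating the antiderivative F(x) = x^6/3 + 4*x^5/5 - 5*x^4/4 - 4*x^3/3 + x^2 + x at the endpoints):
  F(1) − F(−1) = 11/20 − (-23/60) = 14/15.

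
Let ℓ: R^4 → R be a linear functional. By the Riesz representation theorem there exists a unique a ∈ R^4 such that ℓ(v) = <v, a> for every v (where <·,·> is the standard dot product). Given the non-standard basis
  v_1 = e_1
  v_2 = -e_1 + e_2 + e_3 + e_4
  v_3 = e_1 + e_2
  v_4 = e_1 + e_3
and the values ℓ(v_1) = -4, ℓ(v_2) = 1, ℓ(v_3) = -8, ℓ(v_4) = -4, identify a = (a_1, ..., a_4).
a = (-4, -4, 0, 1)

Write a = (a_1, ..., a_4) in the standard basis. For each basis vector v_i, ℓ(v_i) = <v_i, a> is a linear equation in the a_j's. Collect the n equations into a matrix system V a = ℓ, where row i of V is v_i (expressed in the standard basis). Since V is invertible (lower-triangular with 1s on the diagonal, up to permutation), solve by back-substitution:
  V =
[[1, 0, 0, 0],
 [-1, 1, 1, 1],
 [1, 1, 0, 0],
 [1, 0, 1, 0]]
  V a = (-4, 1, -8, -4)
Solving gives a = (-4, -4, 0, 1).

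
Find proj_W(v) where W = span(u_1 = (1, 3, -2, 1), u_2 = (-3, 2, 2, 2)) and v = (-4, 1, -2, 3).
proj_W(v) = (-296/157, 399/157, 124/157, 289/157)

Set up U = [u_1 | ... | u_2] ∈ R^(4×2). The projector onto W = col(U) is P = U (U^T U)^(-1) U^T.
Compute U^T U =
  [15, 1]
  [1, 21],
and U^T v = (6, 16).
Solve U^T U · c = U^T v for the coefficients: c = (55/157, 117/157). The projection is proj_W(v) = U c.
Check: (v - proj_W(v)) · u_1 = 0  (should be 0).
Check: (v - proj_W(v)) · u_2 = 0  (should be 0).
Result: proj_W(v) = (-296/157, 399/157, 124/157, 289/157).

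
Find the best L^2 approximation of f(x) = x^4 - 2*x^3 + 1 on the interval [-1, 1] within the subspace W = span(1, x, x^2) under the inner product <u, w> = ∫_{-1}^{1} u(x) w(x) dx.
g(x) = 6*x^2/7 - 6*x/5 + 32/35

The best approximation g ∈ W is the orthogonal projection of f onto W. Writing g = a_0 + a_1 x + a_2 x^2, the coefficients solve the normal equations G · a = b where
  G_{ij} = <φ_i, φ_j> and b_i = <f, φ_i>, with φ_0 = 1, φ_1 = x, φ_2 = x^2.
G =
  [2, 0, 2/3]
  [0, 2/3, 0]
  [2/3, 0, 2/5],
b = (12/5, -4/5, 20/21).
Solving gives a_0 = 32/35, a_1 = -6/5, a_2 = 6/7, so
  g(x) = 6*x^2/7 - 6*x/5 + 32/35.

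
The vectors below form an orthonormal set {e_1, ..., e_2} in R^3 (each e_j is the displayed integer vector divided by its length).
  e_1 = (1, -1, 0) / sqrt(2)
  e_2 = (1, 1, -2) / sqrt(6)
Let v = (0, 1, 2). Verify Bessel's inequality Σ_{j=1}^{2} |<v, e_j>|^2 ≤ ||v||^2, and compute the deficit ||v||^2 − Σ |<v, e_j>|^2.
Σ |<v, e_j>|^2 = 2; ||v||^2 = 5; deficit = 3

Write each e_j = u_j / sqrt(<u_j, u_j>) where u_j is the displayed integer vector. Then <v, e_j> = <v, u_j> / sqrt(<u_j, u_j>), so |<v, e_j>|^2 = <v, u_j>^2 / <u_j, u_j>.
Coefficients: <v, e_1> = -1/sqrt(2), <v, e_2> = -3/sqrt(6).
Square and sum: Σ |<v, e_j>|^2 = 2.
Compute ||v||^2 = v·v = 5.
Deficit = 5 − 2 = 3 ≥ 0, confirming Bessel's inequality. (The deficit equals ||v − Σ <v,e_j> e_j||^2, the squared distance from v to span{e_j}.)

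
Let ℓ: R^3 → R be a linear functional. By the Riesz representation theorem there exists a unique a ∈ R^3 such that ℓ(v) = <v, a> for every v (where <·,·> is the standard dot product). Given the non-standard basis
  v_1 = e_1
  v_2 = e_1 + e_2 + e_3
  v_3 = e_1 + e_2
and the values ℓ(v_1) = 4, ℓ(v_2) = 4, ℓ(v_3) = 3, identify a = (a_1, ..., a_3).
a = (4, -1, 1)

Write a = (a_1, ..., a_3) in the standard basis. For each basis vector v_i, ℓ(v_i) = <v_i, a> is a linear equation in the a_j's. Collect the n equations into a matrix system V a = ℓ, where row i of V is v_i (expressed in the standard basis). Since V is invertible (lower-triangular with 1s on the diagonal, up to permutation), solve by back-substitution:
  V =
[[1, 0, 0],
 [1, 1, 1],
 [1, 1, 0]]
  V a = (4, 4, 3)
Solving gives a = (4, -1, 1).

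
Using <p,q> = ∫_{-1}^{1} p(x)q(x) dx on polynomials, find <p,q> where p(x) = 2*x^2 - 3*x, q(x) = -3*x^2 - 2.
<p,q> = -76/15

Expand the product: p(x)·q(x) = -6*x^4 + 9*x^3 - 4*x^2 + 6*x.
∫_{-1}^{1} of each monomial x^k gives [2/(k+1) if k even, 0 if k odd]. Integrating term-by-term (or equivalently evaluating the antiderivative F(x) = -6*x^5/5 + 9*x^4/4 - 4*x^3/3 + 3*x^2 at the endpoints):
  F(1) − F(−1) = 163/60 − (467/60) = -76/15.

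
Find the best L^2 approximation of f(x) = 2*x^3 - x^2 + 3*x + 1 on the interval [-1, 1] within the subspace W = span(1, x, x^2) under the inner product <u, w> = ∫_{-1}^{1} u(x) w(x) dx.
g(x) = -x^2 + 21*x/5 + 1

The best approximation g ∈ W is the orthogonal projection of f onto W. Writing g = a_0 + a_1 x + a_2 x^2, the coefficients solve the normal equations G · a = b where
  G_{ij} = <φ_i, φ_j> and b_i = <f, φ_i>, with φ_0 = 1, φ_1 = x, φ_2 = x^2.
G =
  [2, 0, 2/3]
  [0, 2/3, 0]
  [2/3, 0, 2/5],
b = (4/3, 14/5, 4/15).
Solving gives a_0 = 1, a_1 = 21/5, a_2 = -1, so
  g(x) = -x^2 + 21*x/5 + 1.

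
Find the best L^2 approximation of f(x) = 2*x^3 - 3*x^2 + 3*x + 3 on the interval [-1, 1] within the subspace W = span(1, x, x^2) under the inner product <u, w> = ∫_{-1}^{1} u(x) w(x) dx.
g(x) = -3*x^2 + 21*x/5 + 3

The best approximation g ∈ W is the orthogonal projection of f onto W. Writing g = a_0 + a_1 x + a_2 x^2, the coefficients solve the normal equations G · a = b where
  G_{ij} = <φ_i, φ_j> and b_i = <f, φ_i>, with φ_0 = 1, φ_1 = x, φ_2 = x^2.
G =
  [2, 0, 2/3]
  [0, 2/3, 0]
  [2/3, 0, 2/5],
b = (4, 14/5, 4/5).
Solving gives a_0 = 3, a_1 = 21/5, a_2 = -3, so
  g(x) = -3*x^2 + 21*x/5 + 3.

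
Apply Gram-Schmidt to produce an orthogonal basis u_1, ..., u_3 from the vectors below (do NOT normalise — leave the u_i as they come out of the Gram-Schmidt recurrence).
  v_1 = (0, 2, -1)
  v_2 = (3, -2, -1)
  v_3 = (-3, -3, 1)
Orthogonal basis:
  u_1 = (0, 2, -1)
  u_2 = (3, -4/5, -8/5)
  u_3 = (-60/61, -45/61, -90/61)

Apply the Gram-Schmidt recurrence
  u_1 = v_1
  u_i = v_i − Σ_{j<i} ((v_i · u_j) / (u_j · u_j)) · u_j.

Step by step this gives:
  u_1 = (0, 2, -1)
  u_2 = (3, -4/5, -8/5)
  u_3 = (-60/61, -45/61, -90/61)

Orthogonality check:
  u_2 · u_1 = 0 (should be 0)
  u_3 · u_1 = 0 (should be 0)
  u_3 · u_2 = 0 (should be 0)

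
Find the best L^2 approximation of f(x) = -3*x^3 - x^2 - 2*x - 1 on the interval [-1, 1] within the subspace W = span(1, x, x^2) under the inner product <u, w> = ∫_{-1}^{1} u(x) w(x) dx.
g(x) = -x^2 - 19*x/5 - 1

The best approximation g ∈ W is the orthogonal projection of f onto W. Writing g = a_0 + a_1 x + a_2 x^2, the coefficients solve the normal equations G · a = b where
  G_{ij} = <φ_i, φ_j> and b_i = <f, φ_i>, with φ_0 = 1, φ_1 = x, φ_2 = x^2.
G =
  [2, 0, 2/3]
  [0, 2/3, 0]
  [2/3, 0, 2/5],
b = (-8/3, -38/15, -16/15).
Solving gives a_0 = -1, a_1 = -19/5, a_2 = -1, so
  g(x) = -x^2 - 19*x/5 - 1.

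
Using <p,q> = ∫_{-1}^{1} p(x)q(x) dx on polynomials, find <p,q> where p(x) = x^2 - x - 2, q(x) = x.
<p,q> = -2/3

Expand the product: p(x)·q(x) = x^3 - x^2 - 2*x.
∫_{-1}^{1} of each monomial x^k gives [2/(k+1) if k even, 0 if k odd]. Integrating term-by-term (or equivalently evaluating the antiderivative F(x) = x^4/4 - x^3/3 - x^2 at the endpoints):
  F(1) − F(−1) = -13/12 − (-5/12) = -2/3.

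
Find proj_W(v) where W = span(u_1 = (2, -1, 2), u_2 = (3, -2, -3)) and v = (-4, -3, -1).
proj_W(v) = (-335/194, 87/97, -257/194)

Set up U = [u_1 | ... | u_2] ∈ R^(3×2). The projector onto W = col(U) is P = U (U^T U)^(-1) U^T.
Compute U^T U =
  [9, 2]
  [2, 22],
and U^T v = (-7, -3).
Solve U^T U · c = U^T v for the coefficients: c = (-74/97, -13/194). The projection is proj_W(v) = U c.
Check: (v - proj_W(v)) · u_1 = 0  (should be 0).
Check: (v - proj_W(v)) · u_2 = 0  (should be 0).
Result: proj_W(v) = (-335/194, 87/97, -257/194).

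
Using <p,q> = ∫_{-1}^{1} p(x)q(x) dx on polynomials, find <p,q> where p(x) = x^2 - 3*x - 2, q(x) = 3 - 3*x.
<p,q> = -4

Expand the product: p(x)·q(x) = -3*x^3 + 12*x^2 - 3*x - 6.
∫_{-1}^{1} of each monomial x^k gives [2/(k+1) if k even, 0 if k odd]. Integrating term-by-term (or equivalently evaluating the antiderivative F(x) = -3*x^4/4 + 4*x^3 - 3*x^2/2 - 6*x at the endpoints):
  F(1) − F(−1) = -17/4 − (-1/4) = -4.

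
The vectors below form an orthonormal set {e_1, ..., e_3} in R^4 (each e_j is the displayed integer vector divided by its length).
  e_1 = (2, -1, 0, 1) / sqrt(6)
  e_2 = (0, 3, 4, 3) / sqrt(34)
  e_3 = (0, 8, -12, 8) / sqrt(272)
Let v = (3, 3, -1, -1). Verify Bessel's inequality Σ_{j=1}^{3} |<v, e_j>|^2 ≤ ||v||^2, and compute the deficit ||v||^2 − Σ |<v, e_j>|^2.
Σ |<v, e_j>|^2 = 11/3; ||v||^2 = 20; deficit = 49/3

Write each e_j = u_j / sqrt(<u_j, u_j>) where u_j is the displayed integer vector. Then <v, e_j> = <v, u_j> / sqrt(<u_j, u_j>), so |<v, e_j>|^2 = <v, u_j>^2 / <u_j, u_j>.
Coefficients: <v, e_1> = 2/sqrt(6), <v, e_2> = 2/sqrt(34), <v, e_3> = 28/sqrt(272).
Square and sum: Σ |<v, e_j>|^2 = 11/3.
Compute ||v||^2 = v·v = 20.
Deficit = 20 − 11/3 = 49/3 ≥ 0, confirming Bessel's inequality. (The deficit equals ||v − Σ <v,e_j> e_j||^2, the squared distance from v to span{e_j}.)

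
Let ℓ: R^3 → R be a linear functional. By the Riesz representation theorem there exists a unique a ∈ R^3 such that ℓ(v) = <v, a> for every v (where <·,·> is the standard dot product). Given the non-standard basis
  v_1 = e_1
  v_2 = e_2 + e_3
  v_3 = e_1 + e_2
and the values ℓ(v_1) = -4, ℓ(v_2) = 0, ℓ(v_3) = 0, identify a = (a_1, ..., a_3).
a = (-4, 4, -4)

Write a = (a_1, ..., a_3) in the standard basis. For each basis vector v_i, ℓ(v_i) = <v_i, a> is a linear equation in the a_j's. Collect the n equations into a matrix system V a = ℓ, where row i of V is v_i (expressed in the standard basis). Since V is invertible (lower-triangular with 1s on the diagonal, up to permutation), solve by back-substitution:
  V =
[[1, 0, 0],
 [0, 1, 1],
 [1, 1, 0]]
  V a = (-4, 0, 0)
Solving gives a = (-4, 4, -4).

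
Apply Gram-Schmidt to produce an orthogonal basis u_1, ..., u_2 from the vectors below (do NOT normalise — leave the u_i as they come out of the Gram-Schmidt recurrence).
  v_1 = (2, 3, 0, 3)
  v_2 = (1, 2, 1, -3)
Orthogonal basis:
  u_1 = (2, 3, 0, 3)
  u_2 = (12/11, 47/22, 1, -63/22)

Apply the Gram-Schmidt recurrence
  u_1 = v_1
  u_i = v_i − Σ_{j<i} ((v_i · u_j) / (u_j · u_j)) · u_j.

Step by step this gives:
  u_1 = (2, 3, 0, 3)
  u_2 = (12/11, 47/22, 1, -63/22)

Orthogonality check:
  u_2 · u_1 = 0 (should be 0)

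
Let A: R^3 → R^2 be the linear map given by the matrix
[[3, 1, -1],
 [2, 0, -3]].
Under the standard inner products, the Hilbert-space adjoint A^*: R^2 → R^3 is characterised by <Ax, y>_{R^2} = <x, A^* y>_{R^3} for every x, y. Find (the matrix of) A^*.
A^* = A^T =
[[3, 2],
 [1, 0],
 [-1, -3]]

For real matrices with standard dot products, the defining identity <Ax, y> = <x, A^* y> gives (Ax)^T y = x^T (A^*) y, i.e. x^T A^T y = x^T (A^*) y. Since this holds for all x, y, we must have A^* = A^T. Therefore
A^* =
[[3, 2],
 [1, 0],
 [-1, -3]].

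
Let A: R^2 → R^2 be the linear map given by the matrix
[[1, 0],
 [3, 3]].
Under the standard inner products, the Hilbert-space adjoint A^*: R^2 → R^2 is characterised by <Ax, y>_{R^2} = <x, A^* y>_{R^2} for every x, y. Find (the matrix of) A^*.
A^* = A^T =
[[1, 3],
 [0, 3]]

For real matrices with standard dot products, the defining identity <Ax, y> = <x, A^* y> gives (Ax)^T y = x^T (A^*) y, i.e. x^T A^T y = x^T (A^*) y. Since this holds for all x, y, we must have A^* = A^T. Therefore
A^* =
[[1, 3],
 [0, 3]].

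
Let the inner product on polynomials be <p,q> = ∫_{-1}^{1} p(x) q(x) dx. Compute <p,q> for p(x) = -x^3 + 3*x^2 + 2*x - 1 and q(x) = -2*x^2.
<p,q> = -16/15

Expand the product: p(x)·q(x) = 2*x^5 - 6*x^4 - 4*x^3 + 2*x^2.
∫_{-1}^{1} of each monomial x^k gives [2/(k+1) if k even, 0 if k odd]. Integrating term-by-term (or equivalently evaluating the antiderivative F(x) = x^6/3 - 6*x^5/5 - x^4 + 2*x^3/3 at the endpoints):
  F(1) − F(−1) = -6/5 − (-2/15) = -16/15.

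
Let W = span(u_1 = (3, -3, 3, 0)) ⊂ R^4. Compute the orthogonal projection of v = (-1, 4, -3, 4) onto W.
proj_W(v) = (-8/3, 8/3, -8/3, 0)

Set up U = [u_1 | ... | u_1] ∈ R^(4×1). The projector onto W = col(U) is P = U (U^T U)^(-1) U^T.
Compute U^T U =
  [27],
and U^T v = (-24).
Solve U^T U · c = U^T v for the coefficients: c = (-8/9). The projection is proj_W(v) = U c.
Check: (v - proj_W(v)) · u_1 = 0  (should be 0).
Result: proj_W(v) = (-8/3, 8/3, -8/3, 0).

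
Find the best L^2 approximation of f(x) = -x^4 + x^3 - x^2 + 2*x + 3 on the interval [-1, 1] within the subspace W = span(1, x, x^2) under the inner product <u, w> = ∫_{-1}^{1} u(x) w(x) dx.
g(x) = -13*x^2/7 + 13*x/5 + 108/35

The best approximation g ∈ W is the orthogonal projection of f onto W. Writing g = a_0 + a_1 x + a_2 x^2, the coefficients solve the normal equations G · a = b where
  G_{ij} = <φ_i, φ_j> and b_i = <f, φ_i>, with φ_0 = 1, φ_1 = x, φ_2 = x^2.
G =
  [2, 0, 2/3]
  [0, 2/3, 0]
  [2/3, 0, 2/5],
b = (74/15, 26/15, 46/35).
Solving gives a_0 = 108/35, a_1 = 13/5, a_2 = -13/7, so
  g(x) = -13*x^2/7 + 13*x/5 + 108/35.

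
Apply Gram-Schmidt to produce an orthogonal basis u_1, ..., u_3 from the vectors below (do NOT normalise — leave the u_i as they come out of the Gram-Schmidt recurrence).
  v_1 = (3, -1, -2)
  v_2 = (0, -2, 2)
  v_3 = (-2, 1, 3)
Orthogonal basis:
  u_1 = (3, -1, -2)
  u_2 = (3/7, -15/7, 12/7)
  u_3 = (2/3, 2/3, 2/3)

Apply the Gram-Schmidt recurrence
  u_1 = v_1
  u_i = v_i − Σ_{j<i} ((v_i · u_j) / (u_j · u_j)) · u_j.

Step by step this gives:
  u_1 = (3, -1, -2)
  u_2 = (3/7, -15/7, 12/7)
  u_3 = (2/3, 2/3, 2/3)

Orthogonality check:
  u_2 · u_1 = 0 (should be 0)
  u_3 · u_1 = 0 (should be 0)
  u_3 · u_2 = 0 (should be 0)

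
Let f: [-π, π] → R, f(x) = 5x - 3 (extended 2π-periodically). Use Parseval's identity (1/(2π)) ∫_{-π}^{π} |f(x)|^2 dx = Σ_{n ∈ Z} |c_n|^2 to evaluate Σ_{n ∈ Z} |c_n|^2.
Σ |c_n|^2 = 25π^2/3 + 9

Expand and integrate term by term over [-π, π]:
  ∫ (5x)^2 dx = 25·(2π^3/3); ∫ 2·5·(-3)·x dx = 0 (odd integrand); ∫ (-3)^2 dx = 9·2π.
So (1/(2π)) ∫_{-π}^{π} (5x - 3)^2 dx = 25π^2/3 + 9 = 25π^2/3 + 9.
Parseval ⇒ Σ |c_n|^2 = 25π^2/3 + 9.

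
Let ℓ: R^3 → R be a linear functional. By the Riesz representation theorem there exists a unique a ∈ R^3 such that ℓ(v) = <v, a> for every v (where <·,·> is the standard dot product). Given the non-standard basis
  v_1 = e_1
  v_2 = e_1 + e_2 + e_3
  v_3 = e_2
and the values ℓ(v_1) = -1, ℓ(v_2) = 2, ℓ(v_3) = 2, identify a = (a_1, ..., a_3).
a = (-1, 2, 1)

Write a = (a_1, ..., a_3) in the standard basis. For each basis vector v_i, ℓ(v_i) = <v_i, a> is a linear equation in the a_j's. Collect the n equations into a matrix system V a = ℓ, where row i of V is v_i (expressed in the standard basis). Since V is invertible (lower-triangular with 1s on the diagonal, up to permutation), solve by back-substitution:
  V =
[[1, 0, 0],
 [1, 1, 1],
 [0, 1, 0]]
  V a = (-1, 2, 2)
Solving gives a = (-1, 2, 1).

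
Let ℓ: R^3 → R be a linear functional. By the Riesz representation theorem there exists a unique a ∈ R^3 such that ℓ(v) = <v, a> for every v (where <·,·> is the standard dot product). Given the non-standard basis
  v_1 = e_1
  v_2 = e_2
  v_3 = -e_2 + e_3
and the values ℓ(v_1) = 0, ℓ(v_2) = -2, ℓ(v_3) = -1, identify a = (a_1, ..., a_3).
a = (0, -2, -3)

Write a = (a_1, ..., a_3) in the standard basis. For each basis vector v_i, ℓ(v_i) = <v_i, a> is a linear equation in the a_j's. Collect the n equations into a matrix system V a = ℓ, where row i of V is v_i (expressed in the standard basis). Since V is invertible (lower-triangular with 1s on the diagonal, up to permutation), solve by back-substitution:
  V =
[[1, 0, 0],
 [0, 1, 0],
 [0, -1, 1]]
  V a = (0, -2, -1)
Solving gives a = (0, -2, -3).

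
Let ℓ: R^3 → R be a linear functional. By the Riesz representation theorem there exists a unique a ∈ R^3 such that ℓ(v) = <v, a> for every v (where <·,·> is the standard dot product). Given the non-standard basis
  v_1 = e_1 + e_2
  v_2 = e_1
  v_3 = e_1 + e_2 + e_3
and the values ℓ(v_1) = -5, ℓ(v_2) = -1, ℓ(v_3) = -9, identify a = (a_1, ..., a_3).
a = (-1, -4, -4)

Write a = (a_1, ..., a_3) in the standard basis. For each basis vector v_i, ℓ(v_i) = <v_i, a> is a linear equation in the a_j's. Collect the n equations into a matrix system V a = ℓ, where row i of V is v_i (expressed in the standard basis). Since V is invertible (lower-triangular with 1s on the diagonal, up to permutation), solve by back-substitution:
  V =
[[1, 1, 0],
 [1, 0, 0],
 [1, 1, 1]]
  V a = (-5, -1, -9)
Solving gives a = (-1, -4, -4).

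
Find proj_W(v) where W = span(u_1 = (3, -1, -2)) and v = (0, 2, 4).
proj_W(v) = (-15/7, 5/7, 10/7)

Set up U = [u_1 | ... | u_1] ∈ R^(3×1). The projector onto W = col(U) is P = U (U^T U)^(-1) U^T.
Compute U^T U =
  [14],
and U^T v = (-10).
Solve U^T U · c = U^T v for the coefficients: c = (-5/7). The projection is proj_W(v) = U c.
Check: (v - proj_W(v)) · u_1 = 0  (should be 0).
Result: proj_W(v) = (-15/7, 5/7, 10/7).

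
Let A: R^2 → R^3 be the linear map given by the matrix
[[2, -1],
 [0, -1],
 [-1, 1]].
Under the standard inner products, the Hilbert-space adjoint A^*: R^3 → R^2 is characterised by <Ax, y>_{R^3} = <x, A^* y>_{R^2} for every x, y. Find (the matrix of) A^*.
A^* = A^T =
[[2, 0, -1],
 [-1, -1, 1]]

For real matrices with standard dot products, the defining identity <Ax, y> = <x, A^* y> gives (Ax)^T y = x^T (A^*) y, i.e. x^T A^T y = x^T (A^*) y. Since this holds for all x, y, we must have A^* = A^T. Therefore
A^* =
[[2, 0, -1],
 [-1, -1, 1]].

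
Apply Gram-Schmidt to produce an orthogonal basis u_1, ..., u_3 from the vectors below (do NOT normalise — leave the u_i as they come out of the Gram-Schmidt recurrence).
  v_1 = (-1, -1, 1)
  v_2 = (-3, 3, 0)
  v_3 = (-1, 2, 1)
Orthogonal basis:
  u_1 = (-1, -1, 1)
  u_2 = (-3, 3, 0)
  u_3 = (1/2, 1/2, 1)

Apply the Gram-Schmidt recurrence
  u_1 = v_1
  u_i = v_i − Σ_{j<i} ((v_i · u_j) / (u_j · u_j)) · u_j.

Step by step this gives:
  u_1 = (-1, -1, 1)
  u_2 = (-3, 3, 0)
  u_3 = (1/2, 1/2, 1)

Orthogonality check:
  u_2 · u_1 = 0 (should be 0)
  u_3 · u_1 = 0 (should be 0)
  u_3 · u_2 = 0 (should be 0)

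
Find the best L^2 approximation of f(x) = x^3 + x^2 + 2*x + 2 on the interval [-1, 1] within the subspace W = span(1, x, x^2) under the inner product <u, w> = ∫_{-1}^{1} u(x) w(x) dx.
g(x) = x^2 + 13*x/5 + 2

The best approximation g ∈ W is the orthogonal projection of f onto W. Writing g = a_0 + a_1 x + a_2 x^2, the coefficients solve the normal equations G · a = b where
  G_{ij} = <φ_i, φ_j> and b_i = <f, φ_i>, with φ_0 = 1, φ_1 = x, φ_2 = x^2.
G =
  [2, 0, 2/3]
  [0, 2/3, 0]
  [2/3, 0, 2/5],
b = (14/3, 26/15, 26/15).
Solving gives a_0 = 2, a_1 = 13/5, a_2 = 1, so
  g(x) = x^2 + 13*x/5 + 2.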